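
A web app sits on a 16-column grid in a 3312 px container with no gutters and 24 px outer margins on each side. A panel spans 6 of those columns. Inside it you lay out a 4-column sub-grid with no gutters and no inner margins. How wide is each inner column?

Take off 48 px of margins, leaving 3264 px.
16c = 3264 → c = 204 px.
With no gutters, 6 columns span 6·204 = 1224 px.
4d = 1224 → d = 306 px.

306 px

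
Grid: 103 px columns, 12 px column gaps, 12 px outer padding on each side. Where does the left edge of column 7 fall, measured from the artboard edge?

702 px

Each column+gutter stride is 115 px; 6 of them past the 12 px margin is 12 + 690 = 702 px.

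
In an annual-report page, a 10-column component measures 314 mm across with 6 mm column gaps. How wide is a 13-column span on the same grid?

410 mm

10 columns + 9 column gaps: 10c + 9·6 = 314.
10c = 314 − 54 = 260, so c = 26 mm.
Span of 13: 13·26 + 12·6 = 338 + 72 = 410 mm.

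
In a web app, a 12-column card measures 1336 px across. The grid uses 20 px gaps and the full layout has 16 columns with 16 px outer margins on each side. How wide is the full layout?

12c + 11·20 = 1336 → 12c = 1116 → c = 93 px.
Adding margins, columns and gutters: 32 + 1488 + 300 = 1820 px.

1820 px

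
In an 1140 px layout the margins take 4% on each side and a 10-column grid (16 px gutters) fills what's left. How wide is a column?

90.48 px

Margins: 4% × 1140 = 45.6 px each, so content = 1140 − 91.2 = 1048.8 px.
Subtracting 9 gutters of 16 leaves 904.8 for 10 columns, so c = 90.48 px.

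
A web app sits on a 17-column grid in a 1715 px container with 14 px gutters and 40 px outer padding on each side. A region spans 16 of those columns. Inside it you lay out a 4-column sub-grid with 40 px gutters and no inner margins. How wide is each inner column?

Subtract both margins: 1715 − 2·40 = 1635 px.
17 columns + 16 gutters: 17c + 16·14 = 1635.
17c = 1635 − 224 = 1411, so c = 83 px.
16-column span = 16·83 + 15·14 = 1538 px.
Subtracting 3 gutters of 40 leaves 1418 for 4 columns, so d = 354.5 px.

354.5 px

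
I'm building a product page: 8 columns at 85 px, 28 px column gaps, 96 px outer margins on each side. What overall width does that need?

1068 px

Layout = 2·96 + 8·85 + 7·28 = 192 + 680 + 196 = 1068 px.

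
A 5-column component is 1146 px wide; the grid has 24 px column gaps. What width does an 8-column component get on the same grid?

1848 px

5 columns + 4 column gaps: 5c + 4·24 = 1146.
5c = 1146 − 96 = 1050, so c = 210 px.
8 columns plus 7 column gaps: 1680 + 168 = 1848 px.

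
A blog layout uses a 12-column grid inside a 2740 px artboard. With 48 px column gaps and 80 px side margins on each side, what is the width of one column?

171 px

Take off 160 px of margins, leaving 2580 px.
12 columns + 11 column gaps: 12c + 11·48 = 2580.
12c = 2580 − 528 = 2052, so c = 171 px.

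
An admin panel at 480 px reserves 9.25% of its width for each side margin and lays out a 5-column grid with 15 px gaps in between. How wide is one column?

66.24 px

Each margin = 9.25% of 480 = 44.4 px; content = 480 − 2·44.4 = 391.2 px.
5c + 4·15 = 391.2 → 5c = 331.2 → c = 66.24 px.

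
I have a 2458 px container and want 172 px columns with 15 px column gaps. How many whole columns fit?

k columns need k·172 + (k−1)·15 = k·187 − 15.
k·187 − 15 ≤ 2458 → k ≤ 2473 / 187 ≈ 13.22, so k = 13.

13 columns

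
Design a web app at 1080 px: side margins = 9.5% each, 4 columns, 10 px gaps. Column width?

Each margin = 9.5% of 1080 = 102.6 px; content = 1080 − 2·102.6 = 874.8 px.
4 columns + 3 gaps: 4c + 3·10 = 874.8.
4c = 874.8 − 30 = 844.8, so c = 211.2 px.

211.2 px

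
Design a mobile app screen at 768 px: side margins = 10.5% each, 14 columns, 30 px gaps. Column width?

768 × (1 − 2·10.5%) = 768 × 79% = 606.72 px for the columns.
14c + 13·30 = 606.72 → 14c = 216.72 → c = 15.48 px.

15.48 px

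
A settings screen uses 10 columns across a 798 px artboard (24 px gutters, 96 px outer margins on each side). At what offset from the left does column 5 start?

348 px

Take off 192 px of margins, leaving 606 px.
Subtracting 9 gutters of 24 leaves 390 for 10 columns, so c = 39 px.
Before column 5: the margin + 4 columns + 4 gutters.
Offset = 96 + 4·(39 + 24) = 96 + 252 = 348 px.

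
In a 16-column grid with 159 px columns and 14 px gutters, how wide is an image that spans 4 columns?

678 px

Span of 4: 4·159 + 3·14 = 636 + 42 = 678 px.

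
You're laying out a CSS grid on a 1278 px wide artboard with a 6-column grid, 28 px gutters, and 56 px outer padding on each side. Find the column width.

Subtract both margins: 1278 − 2·56 = 1166 px.
6c + 5·28 = 1166 → 6c = 1026 → c = 171 px.

171 px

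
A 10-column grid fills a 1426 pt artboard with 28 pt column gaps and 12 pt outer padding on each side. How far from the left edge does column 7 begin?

Subtract both margins: 1426 − 2·12 = 1402 pt.
10 columns + 9 column gaps: 10c + 9·28 = 1402.
10c = 1402 − 252 = 1150, so c = 115 pt.
Before column 7: the margin + 6 columns + 6 column gaps.
Offset = 12 + 6·(115 + 28) = 12 + 858 = 870 pt.

870 pt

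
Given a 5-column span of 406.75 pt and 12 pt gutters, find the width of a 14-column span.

5c + 4·12 = 406.75 → 5c = 358.75 → c = 71.75 pt.
14 columns plus 13 gutters: 1004.5 + 156 = 1160.5 pt.

1160.5 pt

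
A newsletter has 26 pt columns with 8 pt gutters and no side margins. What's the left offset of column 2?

Each column+gutter stride is 34 pt; with no margin, 1 of them is 34 pt.

34 pt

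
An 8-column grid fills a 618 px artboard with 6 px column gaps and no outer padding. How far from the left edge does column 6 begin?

390 px

8 columns + 7 column gaps: 8c + 7·6 = 618.
8c = 618 − 42 = 576, so c = 72 px.
No margin, so column 6 starts at 5·(column + gutter) = 5·78 = 390 px.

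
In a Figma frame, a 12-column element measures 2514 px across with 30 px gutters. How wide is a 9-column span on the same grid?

12 columns + 11 gutters: 12c + 11·30 = 2514.
12c = 2514 − 330 = 2184, so c = 182 px.
Span of 9: 9·182 + 8·30 = 1638 + 240 = 1878 px.

1878 px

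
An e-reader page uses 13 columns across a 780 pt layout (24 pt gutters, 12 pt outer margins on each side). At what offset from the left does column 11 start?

612 pt

Subtract both margins: 780 − 2·12 = 756 pt.
Subtracting 12 gutters of 24 leaves 468 for 13 columns, so c = 36 pt.
Column 11 starts at margin + 10·(column + gutter) = 12 + 10·60 = 612 pt.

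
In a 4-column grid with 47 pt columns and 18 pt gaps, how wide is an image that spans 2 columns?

112 pt

2-column span = 2·47 + 1·18 = 112 pt.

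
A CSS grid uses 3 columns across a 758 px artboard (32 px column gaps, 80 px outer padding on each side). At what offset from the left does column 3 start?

Content = 758 − 2·80 = 598 px.
3c + 2·32 = 598 → 3c = 534 → c = 178 px.
Column 3 starts at margin + 2·(column + gutter) = 80 + 2·210 = 500 px.

500 px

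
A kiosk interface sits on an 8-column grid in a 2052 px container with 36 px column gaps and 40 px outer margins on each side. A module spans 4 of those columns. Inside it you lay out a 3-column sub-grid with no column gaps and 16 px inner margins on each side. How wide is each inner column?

312 px

Take off 80 px of margins, leaving 1972 px.
1972 − 7·36 = 1720; ÷8 gives c = 215 px.
4 columns plus 3 column gaps: 860 + 108 = 968 px.
Inner content = 968 − 2·16 = 936 px.
936 / 3 = 312 px per column.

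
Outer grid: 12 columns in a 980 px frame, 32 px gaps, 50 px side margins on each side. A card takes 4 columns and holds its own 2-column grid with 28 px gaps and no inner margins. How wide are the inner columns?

Inside the margins: 980 − 100 = 880 px.
12 columns + 11 gaps: 12c + 11·32 = 880.
12c = 880 − 352 = 528, so c = 44 px.
4-column span = 4·44 + 3·32 = 272 px.
Subtracting 1 gap of 28 leaves 244 for 2 columns, so d = 122 px.

122 px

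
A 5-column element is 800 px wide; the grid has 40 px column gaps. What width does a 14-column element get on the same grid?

2312 px

Subtracting 4 column gaps of 40 leaves 640 for 5 columns, so c = 128 px.
Span of 14: 14·128 + 13·40 = 1792 + 520 = 2312 px.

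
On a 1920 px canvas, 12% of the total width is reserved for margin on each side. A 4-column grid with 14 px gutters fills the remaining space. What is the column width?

1920 × (1 − 2·12%) = 1920 × 76% = 1459.2 px for the columns.
Subtracting 3 gutters of 14 leaves 1417.2 for 4 columns, so c = 354.3 px.

354.3 px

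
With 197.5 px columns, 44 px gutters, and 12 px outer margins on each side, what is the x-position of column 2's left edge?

253.5 px

Column 2 starts at margin + 1·(column + gutter) = 12 + 1·241.5 = 253.5 px.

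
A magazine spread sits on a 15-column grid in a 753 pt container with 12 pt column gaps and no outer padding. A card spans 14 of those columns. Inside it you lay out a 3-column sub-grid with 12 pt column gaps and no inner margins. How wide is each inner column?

226 pt

753 − 14·12 = 585; ÷15 gives c = 39 pt.
14-column span = 14·39 + 13·12 = 702 pt.
3d + 2·12 = 702 → 3d = 678 → d = 226 pt.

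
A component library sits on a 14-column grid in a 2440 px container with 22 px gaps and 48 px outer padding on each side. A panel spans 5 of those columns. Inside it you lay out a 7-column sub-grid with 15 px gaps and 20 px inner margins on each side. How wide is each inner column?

99 px

Subtract both margins: 2440 − 2·48 = 2344 px.
Subtracting 13 gaps of 22 leaves 2058 for 14 columns, so c = 147 px.
5-column span = 5·147 + 4·22 = 823 px.
Inner content = 823 − 2·20 = 783 px.
783 − 6·15 = 693; ÷7 gives d = 99 px.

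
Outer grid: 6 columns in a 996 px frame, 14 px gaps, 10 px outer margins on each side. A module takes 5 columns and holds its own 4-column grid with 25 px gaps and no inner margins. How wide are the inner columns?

Outer content = 996 − 2·10 = 976 px.
6 columns + 5 gaps: 6c + 5·14 = 976.
6c = 976 − 70 = 906, so c = 151 px.
5-column span = 5·151 + 4·14 = 811 px.
Subtracting 3 gaps of 25 leaves 736 for 4 columns, so d = 184 px.

184 px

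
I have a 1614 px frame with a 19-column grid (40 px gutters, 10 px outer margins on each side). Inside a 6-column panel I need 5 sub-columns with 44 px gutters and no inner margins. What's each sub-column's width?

Take off 20 px of margins, leaving 1594 px.
19c + 18·40 = 1594 → 19c = 874 → c = 46 px.
6-column span = 6·46 + 5·40 = 476 px.
5 columns + 4 gutters: 5d + 4·44 = 476.
5d = 476 − 176 = 300, so d = 60 px.

60 px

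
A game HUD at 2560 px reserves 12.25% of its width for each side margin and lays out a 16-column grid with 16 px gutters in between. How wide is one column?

105.8 px

Each margin = 12.25% of 2560 = 313.6 px; content = 2560 − 2·313.6 = 1932.8 px.
1932.8 − 15·16 = 1692.8; ÷16 gives c = 105.8 px.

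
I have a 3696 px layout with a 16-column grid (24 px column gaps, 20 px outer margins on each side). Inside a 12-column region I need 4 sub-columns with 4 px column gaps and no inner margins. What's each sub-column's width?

681 px

Inside the margins: 3696 − 40 = 3656 px.
3656 − 15·24 = 3296; ÷16 gives c = 206 px.
12-column span = 12·206 + 11·24 = 2736 px.
4 columns + 3 column gaps: 4d + 3·4 = 2736.
4d = 2736 − 12 = 2724, so d = 681 px.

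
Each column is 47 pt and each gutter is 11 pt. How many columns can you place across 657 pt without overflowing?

11 columns

k columns need k·47 + (k−1)·11 = k·58 − 11.
k·58 − 11 ≤ 657 → k ≤ 668 / 58 ≈ 11.52, so k = 11.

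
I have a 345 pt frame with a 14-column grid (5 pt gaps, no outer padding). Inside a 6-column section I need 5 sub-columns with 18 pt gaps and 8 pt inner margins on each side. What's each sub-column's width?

14 columns + 13 gaps: 14c + 13·5 = 345.
14c = 345 − 65 = 280, so c = 20 pt.
6-column span = 6·20 + 5·5 = 145 pt.
Inner content = 145 − 2·8 = 129 pt.
5d + 4·18 = 129 → 5d = 57 → d = 11.4 pt.

11.4 pt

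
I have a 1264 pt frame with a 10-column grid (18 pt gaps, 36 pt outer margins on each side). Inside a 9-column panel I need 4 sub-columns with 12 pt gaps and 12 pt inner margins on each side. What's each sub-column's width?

Inside the margins: 1264 − 72 = 1192 pt.
10 columns + 9 gaps: 10c + 9·18 = 1192.
10c = 1192 − 162 = 1030, so c = 103 pt.
9 columns plus 8 gaps: 927 + 144 = 1071 pt.
Inner content = 1071 − 2·12 = 1047 pt.
4 columns + 3 gaps: 4d + 3·12 = 1047.
4d = 1047 − 36 = 1011, so d = 252.75 pt.

252.75 pt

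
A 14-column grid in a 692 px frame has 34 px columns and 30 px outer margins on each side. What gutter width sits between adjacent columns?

12 px

Content width = 692 − 2·30 = 632 px.
14 columns take 14·34 = 476 px; remaining 156 splits into 13 gutters.
g = 156 / 13 = 12 px.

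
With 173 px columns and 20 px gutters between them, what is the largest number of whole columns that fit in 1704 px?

8 columns

Each extra column adds 173 + 20 = 193 px.
(1704 + 20) / 193 = 8.93, so 8 columns fit.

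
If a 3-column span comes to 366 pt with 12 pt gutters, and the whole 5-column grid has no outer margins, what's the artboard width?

618 pt

Subtracting 2 gutters of 12 leaves 342 for 3 columns, so c = 114 pt.
Summing: 570 + 48 = 618 pt.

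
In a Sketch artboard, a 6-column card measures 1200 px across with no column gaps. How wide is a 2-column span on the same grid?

1200 / 6 = 200 px per column.
With no column gaps, 2 columns span 2·200 = 400 px.

400 px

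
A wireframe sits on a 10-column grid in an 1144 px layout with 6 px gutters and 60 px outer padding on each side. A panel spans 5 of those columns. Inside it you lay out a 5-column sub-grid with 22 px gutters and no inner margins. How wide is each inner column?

84.2 px

Inside the margins: 1144 − 120 = 1024 px.
1024 − 9·6 = 970; ÷10 gives c = 97 px.
Span of 5: 5·97 + 4·6 = 485 + 24 = 509 px.
Subtracting 4 gutters of 22 leaves 421 for 5 columns, so d = 84.2 px.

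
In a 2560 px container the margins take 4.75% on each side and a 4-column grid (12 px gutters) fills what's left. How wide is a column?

Each margin = 4.75% of 2560 = 121.6 px; content = 2560 − 2·121.6 = 2316.8 px.
4c + 3·12 = 2316.8 → 4c = 2280.8 → c = 570.2 px.

570.2 px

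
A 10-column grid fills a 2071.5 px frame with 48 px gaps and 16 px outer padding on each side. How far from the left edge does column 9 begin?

1686 px

Inside the margins: 2071.5 − 32 = 2039.5 px.
2039.5 − 9·48 = 1607.5; ÷10 gives c = 160.75 px.
Column 9 starts at margin + 8·(column + gutter) = 16 + 8·208.75 = 1686 px.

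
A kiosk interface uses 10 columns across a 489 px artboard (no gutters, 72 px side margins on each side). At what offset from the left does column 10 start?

Inside the margins: 489 − 144 = 345 px.
345 / 10 = 34.5 px per column.
Column 10 starts at margin + 9·(column + gutter) = 72 + 9·34.5 = 382.5 px.

382.5 px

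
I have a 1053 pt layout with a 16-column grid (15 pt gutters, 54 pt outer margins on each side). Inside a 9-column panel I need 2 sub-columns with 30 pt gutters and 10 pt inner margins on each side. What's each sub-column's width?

Subtract both margins: 1053 − 2·54 = 945 pt.
945 − 15·15 = 720; ÷16 gives c = 45 pt.
9 columns plus 8 gutters: 405 + 120 = 525 pt.
Inner content = 525 − 2·10 = 505 pt.
Subtracting 1 gutter of 30 leaves 475 for 2 columns, so d = 237.5 pt.

237.5 pt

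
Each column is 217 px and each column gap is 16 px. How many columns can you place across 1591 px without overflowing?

6 columns

6 columns: 6·217 + 5·16 = 1382 px ≤ 1591.
7 columns: 1615 px > 1591. So 6.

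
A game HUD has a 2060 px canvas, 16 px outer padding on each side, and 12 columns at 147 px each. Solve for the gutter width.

24 px

Content width = 2060 − 2·16 = 2028 px.
12 columns take 12·147 = 1764 px; remaining 264 splits into 11 gutters.
g = 264 / 11 = 24 px.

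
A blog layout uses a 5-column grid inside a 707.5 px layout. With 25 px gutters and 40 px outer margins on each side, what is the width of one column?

105.5 px

Content width = 707.5 − 2·40 = 627.5 px.
5c + 4·25 = 627.5 → 5c = 527.5 → c = 105.5 px.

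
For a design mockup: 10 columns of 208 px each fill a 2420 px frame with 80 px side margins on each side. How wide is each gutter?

20 px

Content width = 2420 − 2·80 = 2260 px.
10 columns take 10·208 = 2080 px; remaining 180 splits into 9 gutters.
g = 180 / 9 = 20 px.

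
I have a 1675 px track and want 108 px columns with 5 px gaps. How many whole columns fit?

14 columns: 14·108 + 13·5 = 1577 px ≤ 1675.
15 columns: 1690 px > 1675. So 14.

14 columns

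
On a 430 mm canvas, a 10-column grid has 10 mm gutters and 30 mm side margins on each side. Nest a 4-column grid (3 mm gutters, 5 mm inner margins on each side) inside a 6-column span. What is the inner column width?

49.75 mm

Subtract both margins: 430 − 2·30 = 370 mm.
10 columns + 9 gutters: 10c + 9·10 = 370.
10c = 370 − 90 = 280, so c = 28 mm.
6-column span = 6·28 + 5·10 = 218 mm.
Inner content = 218 − 2·5 = 208 mm.
Subtracting 3 gutters of 3 leaves 199 for 4 columns, so d = 49.75 mm.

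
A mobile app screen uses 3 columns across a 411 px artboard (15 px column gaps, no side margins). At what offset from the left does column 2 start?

142 px

3c + 2·15 = 411 → 3c = 381 → c = 127 px.
Each column+gutter stride is 142 px; with no margin, 1 of them is 142 px.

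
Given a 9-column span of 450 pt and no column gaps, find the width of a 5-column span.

450 / 9 = 50 pt per column.
5-column span = 5·50 = 250 pt.

250 pt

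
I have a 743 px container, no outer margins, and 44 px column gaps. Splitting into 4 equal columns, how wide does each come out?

Subtracting 3 column gaps of 44 leaves 611 for 4 columns, so c = 152.75 px.

152.75 px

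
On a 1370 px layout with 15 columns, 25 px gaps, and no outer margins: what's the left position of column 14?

Subtracting 14 gaps of 25 leaves 1020 for 15 columns, so c = 68 px.
No margin, so column 14 starts at 13·(column + gutter) = 13·93 = 1209 px.

1209 px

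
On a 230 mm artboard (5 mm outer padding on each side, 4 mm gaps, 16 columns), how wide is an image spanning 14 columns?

Content width = 230 − 2·5 = 220 mm.
16 columns + 15 gaps: 16c + 15·4 = 220.
16c = 220 − 60 = 160, so c = 10 mm.
Span of 14: 14·10 + 13·4 = 140 + 52 = 192 mm.

192 mm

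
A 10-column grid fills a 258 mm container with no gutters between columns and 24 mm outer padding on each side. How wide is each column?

Take off 48 mm of margins, leaving 210 mm.
With no gutters, each column is 210/10 = 21 mm.

21 mm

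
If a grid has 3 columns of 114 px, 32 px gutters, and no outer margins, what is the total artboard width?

406 px

Summing: 342 + 64 = 406 px.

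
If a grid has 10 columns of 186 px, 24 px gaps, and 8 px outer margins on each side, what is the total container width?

2092 px

Adding margins, columns and gutters: 16 + 1860 + 216 = 2092 px.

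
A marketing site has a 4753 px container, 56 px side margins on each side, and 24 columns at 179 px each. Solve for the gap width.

15 px

Subtract both margins: 4753 − 2·56 = 4641 px.
24·179 + 23g = 4641 → 23g = 345 → g = 15 px.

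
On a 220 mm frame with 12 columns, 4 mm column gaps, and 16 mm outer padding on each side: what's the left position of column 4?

64 mm

Inside the margins: 220 − 32 = 188 mm.
188 − 11·4 = 144; ÷12 gives c = 12 mm.
Column 4 starts at margin + 3·(column + gutter) = 16 + 3·16 = 64 mm.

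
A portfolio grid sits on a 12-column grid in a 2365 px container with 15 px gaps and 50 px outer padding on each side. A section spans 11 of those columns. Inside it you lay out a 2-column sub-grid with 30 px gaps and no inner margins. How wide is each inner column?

1022.5 px

Outer content = 2365 − 2·50 = 2265 px.
Subtracting 11 gaps of 15 leaves 2100 for 12 columns, so c = 175 px.
Span of 11: 11·175 + 10·15 = 1925 + 150 = 2075 px.
2d + 1·30 = 2075 → 2d = 2045 → d = 1022.5 px.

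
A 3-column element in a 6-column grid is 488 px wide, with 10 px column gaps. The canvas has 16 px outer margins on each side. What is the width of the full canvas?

Subtracting 2 column gaps of 10 leaves 468 for 3 columns, so c = 156 px.
Canvas = 2·16 + 6·156 + 5·10 = 32 + 936 + 50 = 1018 px.

1018 px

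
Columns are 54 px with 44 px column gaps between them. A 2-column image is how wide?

2-column span = 2·54 + 1·44 = 152 px.

152 px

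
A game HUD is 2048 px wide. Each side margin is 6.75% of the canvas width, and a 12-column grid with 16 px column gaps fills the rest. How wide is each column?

Margins: 6.75% × 2048 = 138.24 px each, so content = 2048 − 276.48 = 1771.52 px.
12 columns + 11 column gaps: 12c + 11·16 = 1771.52.
12c = 1771.52 − 176 = 1595.52, so c = 132.96 px.

132.96 px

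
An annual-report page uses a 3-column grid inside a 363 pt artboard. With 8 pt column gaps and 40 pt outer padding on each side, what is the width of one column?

Take off 80 pt of margins, leaving 283 pt.
3c + 2·8 = 283 → 3c = 267 → c = 89 pt.

89 pt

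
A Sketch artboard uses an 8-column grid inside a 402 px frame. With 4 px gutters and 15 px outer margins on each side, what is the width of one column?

43 px

Take off 30 px of margins, leaving 372 px.
8c + 7·4 = 372 → 8c = 344 → c = 43 px.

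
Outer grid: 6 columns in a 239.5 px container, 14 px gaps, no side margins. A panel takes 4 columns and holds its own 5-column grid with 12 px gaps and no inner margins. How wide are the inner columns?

Subtracting 5 gaps of 14 leaves 169.5 for 6 columns, so c = 28.25 px.
4 columns plus 3 gaps: 113 + 42 = 155 px.
5d + 4·12 = 155 → 5d = 107 → d = 21.4 px.

21.4 px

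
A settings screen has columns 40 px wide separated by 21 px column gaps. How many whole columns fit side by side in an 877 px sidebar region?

14 columns

Each extra column adds 40 + 21 = 61 px.
(877 + 21) / 61 = 14.72, so 14 columns fit.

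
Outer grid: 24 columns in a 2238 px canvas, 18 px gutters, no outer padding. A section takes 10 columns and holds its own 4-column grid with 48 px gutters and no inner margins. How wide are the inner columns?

2238 − 23·18 = 1824; ÷24 gives c = 76 px.
10 columns plus 9 gutters: 760 + 162 = 922 px.
Subtracting 3 gutters of 48 leaves 778 for 4 columns, so d = 194.5 px.

194.5 px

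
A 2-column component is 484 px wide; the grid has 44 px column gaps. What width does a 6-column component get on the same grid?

Subtracting 1 column gap of 44 leaves 440 for 2 columns, so c = 220 px.
6-column span = 6·220 + 5·44 = 1540 px.

1540 px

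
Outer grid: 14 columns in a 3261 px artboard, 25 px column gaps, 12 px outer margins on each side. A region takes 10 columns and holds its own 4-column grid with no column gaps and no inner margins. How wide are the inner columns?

576.25 px

Subtract both margins: 3261 − 2·12 = 3237 px.
14c + 13·25 = 3237 → 14c = 2912 → c = 208 px.
10-column span = 10·208 + 9·25 = 2305 px.
4d = 2305 → d = 576.25 px.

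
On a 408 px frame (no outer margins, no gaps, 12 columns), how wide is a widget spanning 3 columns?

102 px

408 / 12 = 34 px per column.
3-column span = 3·34 = 102 px.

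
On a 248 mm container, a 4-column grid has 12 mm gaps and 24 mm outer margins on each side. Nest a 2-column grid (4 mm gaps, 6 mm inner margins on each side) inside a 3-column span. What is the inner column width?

65.5 mm

Inside the margins: 248 − 48 = 200 mm.
Subtracting 3 gaps of 12 leaves 164 for 4 columns, so c = 41 mm.
3 columns plus 2 gaps: 123 + 24 = 147 mm.
Inner content = 147 − 2·6 = 135 mm.
2 columns + 1 gap: 2d + 1·4 = 135.
2d = 135 − 4 = 131, so d = 65.5 mm.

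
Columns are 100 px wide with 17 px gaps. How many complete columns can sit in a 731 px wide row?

6 columns

6 columns: 6·100 + 5·17 = 685 px ≤ 731.
7 columns: 802 px > 731. So 6.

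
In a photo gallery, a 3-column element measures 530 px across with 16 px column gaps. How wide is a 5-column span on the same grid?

894 px

Subtracting 2 column gaps of 16 leaves 498 for 3 columns, so c = 166 px.
5 columns plus 4 column gaps: 830 + 64 = 894 px.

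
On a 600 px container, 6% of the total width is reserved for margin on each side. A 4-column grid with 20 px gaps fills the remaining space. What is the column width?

Margins: 6% × 600 = 36 px each, so content = 600 − 72 = 528 px.
4c + 3·20 = 528 → 4c = 468 → c = 117 px.

117 px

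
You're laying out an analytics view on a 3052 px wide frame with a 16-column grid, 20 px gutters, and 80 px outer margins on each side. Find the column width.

162 px

Take off 160 px of margins, leaving 2892 px.
16c + 15·20 = 2892 → 16c = 2592 → c = 162 px.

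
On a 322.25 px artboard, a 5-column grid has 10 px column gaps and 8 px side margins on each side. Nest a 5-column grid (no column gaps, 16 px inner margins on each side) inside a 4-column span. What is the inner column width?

Take off 16 px of margins, leaving 306.25 px.
Subtracting 4 column gaps of 10 leaves 266.25 for 5 columns, so c = 53.25 px.
4 columns plus 3 column gaps: 213 + 30 = 243 px.
Inner content = 243 − 2·16 = 211 px.
211 / 5 = 42.2 px per column.

42.2 px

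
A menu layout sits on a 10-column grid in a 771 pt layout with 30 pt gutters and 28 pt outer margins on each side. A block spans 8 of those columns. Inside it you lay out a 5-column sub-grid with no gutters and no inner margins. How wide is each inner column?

113.2 pt

Outer content = 771 − 2·28 = 715 pt.
10 columns + 9 gutters: 10c + 9·30 = 715.
10c = 715 − 270 = 445, so c = 44.5 pt.
8 columns plus 7 gutters: 356 + 210 = 566 pt.
5d = 566 → d = 113.2 pt.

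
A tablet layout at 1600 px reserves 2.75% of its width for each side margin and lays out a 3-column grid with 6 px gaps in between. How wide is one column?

1600 × (1 − 2·2.75%) = 1600 × 94.5% = 1512 px for the columns.
Subtracting 2 gaps of 6 leaves 1500 for 3 columns, so c = 500 px.

500 px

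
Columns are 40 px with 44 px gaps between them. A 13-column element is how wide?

1048 px

13-column span = 13·40 + 12·44 = 1048 px.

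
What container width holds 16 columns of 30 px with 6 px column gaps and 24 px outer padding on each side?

Container = 2·24 + 16·30 + 15·6 = 48 + 480 + 90 = 618 px.

618 px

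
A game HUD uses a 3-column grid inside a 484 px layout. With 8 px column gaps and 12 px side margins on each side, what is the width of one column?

148 px

Content width = 484 − 2·12 = 460 px.
460 − 2·8 = 444; ÷3 gives c = 148 px.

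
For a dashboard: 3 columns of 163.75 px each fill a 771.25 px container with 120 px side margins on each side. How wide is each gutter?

Content width = 771.25 − 2·120 = 531.25 px.
Columns use 491.25 px, leaving 40 px across 2 gutters = 20 px each.

20 px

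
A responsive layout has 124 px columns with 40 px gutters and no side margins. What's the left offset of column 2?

Before column 2: 1 column + 1 gutter.
Offset = 1·(124 + 40) = 1·164 = 164 px.

164 px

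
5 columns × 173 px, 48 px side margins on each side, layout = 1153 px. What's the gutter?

Take off 96 px of margins, leaving 1057 px.
5 columns take 5·173 = 865 px; remaining 192 splits into 4 gutters.
g = 192 / 4 = 48 px.

48 px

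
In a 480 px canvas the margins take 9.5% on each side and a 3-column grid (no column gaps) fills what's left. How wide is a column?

Each margin = 9.5% of 480 = 45.6 px; content = 480 − 2·45.6 = 388.8 px.
388.8 / 3 = 129.6 px per column.

129.6 px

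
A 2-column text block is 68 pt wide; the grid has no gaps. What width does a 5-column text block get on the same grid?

With no gaps, each column is 68/2 = 34 pt.
5-column span = 5·34 = 170 pt.

170 pt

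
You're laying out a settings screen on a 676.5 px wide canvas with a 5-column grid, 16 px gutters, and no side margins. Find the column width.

122.5 px

5 columns + 4 gutters: 5c + 4·16 = 676.5.
5c = 676.5 − 64 = 612.5, so c = 122.5 px.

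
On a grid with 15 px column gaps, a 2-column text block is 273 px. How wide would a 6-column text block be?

849 px

2c + 1·15 = 273 → 2c = 258 → c = 129 px.
6-column span = 6·129 + 5·15 = 849 px.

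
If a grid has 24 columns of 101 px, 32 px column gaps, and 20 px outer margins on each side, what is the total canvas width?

Canvas = 2·20 + 24·101 + 23·32 = 40 + 2424 + 736 = 3200 px.

3200 px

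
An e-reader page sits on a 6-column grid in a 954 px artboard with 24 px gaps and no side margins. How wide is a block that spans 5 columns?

791 px

954 − 5·24 = 834; ÷6 gives c = 139 px.
5 columns plus 4 gaps: 695 + 96 = 791 px.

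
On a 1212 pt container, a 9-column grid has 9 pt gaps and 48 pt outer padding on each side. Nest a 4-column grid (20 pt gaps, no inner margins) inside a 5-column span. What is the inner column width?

Outer content = 1212 − 2·48 = 1116 pt.
9c + 8·9 = 1116 → 9c = 1044 → c = 116 pt.
Span of 5: 5·116 + 4·9 = 580 + 36 = 616 pt.
4 columns + 3 gaps: 4d + 3·20 = 616.
4d = 616 − 60 = 556, so d = 139 pt.

139 pt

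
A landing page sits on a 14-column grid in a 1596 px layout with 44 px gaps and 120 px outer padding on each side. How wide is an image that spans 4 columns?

Content width = 1596 − 2·120 = 1356 px.
14c + 13·44 = 1356 → 14c = 784 → c = 56 px.
4 columns plus 3 gaps: 224 + 132 = 356 px.

356 px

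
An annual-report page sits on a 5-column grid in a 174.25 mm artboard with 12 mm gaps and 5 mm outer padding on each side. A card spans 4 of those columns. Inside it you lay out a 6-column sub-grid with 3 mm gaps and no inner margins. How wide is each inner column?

Inside the margins: 174.25 − 10 = 164.25 mm.
5 columns + 4 gaps: 5c + 4·12 = 164.25.
5c = 164.25 − 48 = 116.25, so c = 23.25 mm.
Span of 4: 4·23.25 + 3·12 = 93 + 36 = 129 mm.
Subtracting 5 gaps of 3 leaves 114 for 6 columns, so d = 19 mm.

19 mm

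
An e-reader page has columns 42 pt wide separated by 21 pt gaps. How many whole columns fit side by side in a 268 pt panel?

k columns need k·42 + (k−1)·21 = k·63 − 21.
k·63 − 21 ≤ 268 → k ≤ 289 / 63 ≈ 4.59, so k = 4.

4 columns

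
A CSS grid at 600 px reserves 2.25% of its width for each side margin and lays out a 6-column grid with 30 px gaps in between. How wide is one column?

Each margin = 2.25% of 600 = 13.5 px; content = 600 − 2·13.5 = 573 px.
Subtracting 5 gaps of 30 leaves 423 for 6 columns, so c = 70.5 px.

70.5 px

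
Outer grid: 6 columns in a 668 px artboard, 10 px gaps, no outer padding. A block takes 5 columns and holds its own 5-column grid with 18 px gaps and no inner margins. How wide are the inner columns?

96.6 px

668 − 5·10 = 618; ÷6 gives c = 103 px.
Span of 5: 5·103 + 4·10 = 515 + 40 = 555 px.
5d + 4·18 = 555 → 5d = 483 → d = 96.6 px.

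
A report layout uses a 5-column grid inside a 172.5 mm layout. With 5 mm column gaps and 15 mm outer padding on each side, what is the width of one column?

24.5 mm

Content width = 172.5 − 2·15 = 142.5 mm.
Subtracting 4 column gaps of 5 leaves 122.5 for 5 columns, so c = 24.5 mm.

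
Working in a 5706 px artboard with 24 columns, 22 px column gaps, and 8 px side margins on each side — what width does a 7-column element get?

Take off 16 px of margins, leaving 5690 px.
Subtracting 23 column gaps of 22 leaves 5184 for 24 columns, so c = 216 px.
7 columns plus 6 column gaps: 1512 + 132 = 1644 px.

1644 px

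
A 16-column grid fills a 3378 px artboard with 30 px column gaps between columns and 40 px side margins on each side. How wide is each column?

Content width = 3378 − 2·40 = 3298 px.
16c + 15·30 = 3298 → 16c = 2848 → c = 178 px.

178 px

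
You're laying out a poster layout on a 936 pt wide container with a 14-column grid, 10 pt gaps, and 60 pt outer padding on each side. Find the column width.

49 pt

Take off 120 pt of margins, leaving 816 pt.
14 columns + 13 gaps: 14c + 13·10 = 816.
14c = 816 − 130 = 686, so c = 49 pt.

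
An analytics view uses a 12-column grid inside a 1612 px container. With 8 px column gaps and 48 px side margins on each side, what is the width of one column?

119 px

Subtract both margins: 1612 − 2·48 = 1516 px.
Subtracting 11 column gaps of 8 leaves 1428 for 12 columns, so c = 119 px.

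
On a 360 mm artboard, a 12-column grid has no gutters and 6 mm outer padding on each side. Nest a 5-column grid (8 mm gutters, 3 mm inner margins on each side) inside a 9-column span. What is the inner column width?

Inside the margins: 360 − 12 = 348 mm.
12c = 348 → c = 29 mm.
9-column span = 9·29 = 261 mm.
Inner content = 261 − 2·3 = 255 mm.
5 columns + 4 gutters: 5d + 4·8 = 255.
5d = 255 − 32 = 223, so d = 44.6 mm.

44.6 mm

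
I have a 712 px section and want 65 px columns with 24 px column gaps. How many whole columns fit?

8 columns

k columns need k·65 + (k−1)·24 = k·89 − 24.
k·89 − 24 ≤ 712 → k ≤ 736 / 89 ≈ 8.27, so k = 8.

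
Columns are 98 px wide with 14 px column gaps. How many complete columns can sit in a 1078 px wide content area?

9 columns

k columns need k·98 + (k−1)·14 = k·112 − 14.
k·112 − 14 ≤ 1078 → k ≤ 1092 / 112 ≈ 9.75, so k = 9.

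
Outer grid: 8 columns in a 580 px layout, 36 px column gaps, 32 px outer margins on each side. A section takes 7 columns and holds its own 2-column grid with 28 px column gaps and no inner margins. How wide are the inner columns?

Subtract both margins: 580 − 2·32 = 516 px.
Subtracting 7 column gaps of 36 leaves 264 for 8 columns, so c = 33 px.
Span of 7: 7·33 + 6·36 = 231 + 216 = 447 px.
447 − 1·28 = 419; ÷2 gives d = 209.5 px.

209.5 px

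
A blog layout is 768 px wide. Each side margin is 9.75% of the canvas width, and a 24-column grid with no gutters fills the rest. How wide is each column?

Margins: 9.75% × 768 = 74.88 px each, so content = 768 − 149.76 = 618.24 px.
24c = 618.24 → c = 25.76 px.

25.76 px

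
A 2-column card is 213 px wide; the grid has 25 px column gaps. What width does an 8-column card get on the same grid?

927 px

213 − 1·25 = 188; ÷2 gives c = 94 px.
8 columns plus 7 column gaps: 752 + 175 = 927 px.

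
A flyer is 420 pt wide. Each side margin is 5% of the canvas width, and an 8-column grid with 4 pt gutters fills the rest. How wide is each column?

Margins: 5% × 420 = 21 pt each, so content = 420 − 42 = 378 pt.
Subtracting 7 gutters of 4 leaves 350 for 8 columns, so c = 43.75 pt.

43.75 pt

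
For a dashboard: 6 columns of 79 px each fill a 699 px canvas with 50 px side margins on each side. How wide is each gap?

25 px

Inside the margins: 699 − 100 = 599 px.
Columns use 474 px, leaving 125 px across 5 gaps = 25 px each.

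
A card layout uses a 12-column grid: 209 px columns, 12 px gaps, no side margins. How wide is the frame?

Frame = 12·209 + 11·12 = 2508 + 132 = 2640 px.

2640 px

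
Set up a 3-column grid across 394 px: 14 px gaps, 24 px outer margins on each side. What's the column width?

106 px

Subtract both margins: 394 − 2·24 = 346 px.
Subtracting 2 gaps of 14 leaves 318 for 3 columns, so c = 106 px.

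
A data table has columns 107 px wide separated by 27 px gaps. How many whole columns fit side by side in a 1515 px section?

11 columns

k columns need k·107 + (k−1)·27 = k·134 − 27.
k·134 − 27 ≤ 1515 → k ≤ 1542 / 134 ≈ 11.51, so k = 11.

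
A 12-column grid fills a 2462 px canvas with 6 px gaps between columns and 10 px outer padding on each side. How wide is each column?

198 px

Subtract both margins: 2462 − 2·10 = 2442 px.
12c + 11·6 = 2442 → 12c = 2376 → c = 198 px.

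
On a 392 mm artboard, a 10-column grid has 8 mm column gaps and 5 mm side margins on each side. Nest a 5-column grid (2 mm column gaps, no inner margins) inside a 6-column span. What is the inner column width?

Outer content = 392 − 2·5 = 382 mm.
Subtracting 9 column gaps of 8 leaves 310 for 10 columns, so c = 31 mm.
Span of 6: 6·31 + 5·8 = 186 + 40 = 226 mm.
Subtracting 4 column gaps of 2 leaves 218 for 5 columns, so d = 43.6 mm.

43.6 mm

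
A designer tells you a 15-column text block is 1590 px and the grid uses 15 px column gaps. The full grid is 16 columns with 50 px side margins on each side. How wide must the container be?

15 columns + 14 column gaps: 15c + 14·15 = 1590.
15c = 1590 − 210 = 1380, so c = 92 px.
Total width: 2·50 + 16·92 + 15·15 = 1797 px.

1797 px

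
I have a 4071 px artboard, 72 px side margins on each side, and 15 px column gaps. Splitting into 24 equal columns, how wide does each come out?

149.25 px

Inside the margins: 4071 − 144 = 3927 px.
24c + 23·15 = 3927 → 24c = 3582 → c = 149.25 px.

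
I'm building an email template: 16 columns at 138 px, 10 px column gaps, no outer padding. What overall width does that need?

2358 px

Total width: 16·138 + 15·10 = 2358 px.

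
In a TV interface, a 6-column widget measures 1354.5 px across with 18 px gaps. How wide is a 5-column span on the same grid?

6c + 5·18 = 1354.5 → 6c = 1264.5 → c = 210.75 px.
Span of 5: 5·210.75 + 4·18 = 1053.75 + 72 = 1125.75 px.

1125.75 px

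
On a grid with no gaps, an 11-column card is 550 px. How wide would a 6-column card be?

300 px

550 / 11 = 50 px per column.
6-column span = 6·50 = 300 px.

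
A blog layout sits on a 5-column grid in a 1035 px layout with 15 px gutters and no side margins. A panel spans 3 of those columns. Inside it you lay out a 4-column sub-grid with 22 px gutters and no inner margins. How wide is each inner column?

137.25 px

5c + 4·15 = 1035 → 5c = 975 → c = 195 px.
Span of 3: 3·195 + 2·15 = 585 + 30 = 615 px.
4 columns + 3 gutters: 4d + 3·22 = 615.
4d = 615 − 66 = 549, so d = 137.25 px.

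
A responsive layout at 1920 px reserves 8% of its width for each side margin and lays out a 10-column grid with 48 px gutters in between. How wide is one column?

Each margin = 8% of 1920 = 153.6 px; content = 1920 − 2·153.6 = 1612.8 px.
10c + 9·48 = 1612.8 → 10c = 1180.8 → c = 118.08 px.

118.08 px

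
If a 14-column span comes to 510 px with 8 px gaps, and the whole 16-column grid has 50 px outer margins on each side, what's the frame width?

684 px

Subtracting 13 gaps of 8 leaves 406 for 14 columns, so c = 29 px.
Adding margins, columns and gutters: 100 + 464 + 120 = 684 px.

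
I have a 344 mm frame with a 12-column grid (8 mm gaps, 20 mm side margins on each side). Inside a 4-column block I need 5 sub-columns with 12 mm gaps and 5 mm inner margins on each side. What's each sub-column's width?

Subtract both margins: 344 − 2·20 = 304 mm.
12 columns + 11 gaps: 12c + 11·8 = 304.
12c = 304 − 88 = 216, so c = 18 mm.
4-column span = 4·18 + 3·8 = 96 mm.
Inner content = 96 − 2·5 = 86 mm.
5 columns + 4 gaps: 5d + 4·12 = 86.
5d = 86 − 48 = 38, so d = 7.6 mm.

7.6 mm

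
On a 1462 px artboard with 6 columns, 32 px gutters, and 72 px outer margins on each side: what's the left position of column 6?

Content = 1462 − 2·72 = 1318 px.
6c + 5·32 = 1318 → 6c = 1158 → c = 193 px.
Column 6 starts at margin + 5·(column + gutter) = 72 + 5·225 = 1197 px.

1197 px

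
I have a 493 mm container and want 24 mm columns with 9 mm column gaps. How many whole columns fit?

15 columns

k columns need k·24 + (k−1)·9 = k·33 − 9.
k·33 − 9 ≤ 493 → k ≤ 502 / 33 ≈ 15.21, so k = 15.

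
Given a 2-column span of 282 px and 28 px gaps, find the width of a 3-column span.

Subtracting 1 gap of 28 leaves 254 for 2 columns, so c = 127 px.
3-column span = 3·127 + 2·28 = 437 px.

437 px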